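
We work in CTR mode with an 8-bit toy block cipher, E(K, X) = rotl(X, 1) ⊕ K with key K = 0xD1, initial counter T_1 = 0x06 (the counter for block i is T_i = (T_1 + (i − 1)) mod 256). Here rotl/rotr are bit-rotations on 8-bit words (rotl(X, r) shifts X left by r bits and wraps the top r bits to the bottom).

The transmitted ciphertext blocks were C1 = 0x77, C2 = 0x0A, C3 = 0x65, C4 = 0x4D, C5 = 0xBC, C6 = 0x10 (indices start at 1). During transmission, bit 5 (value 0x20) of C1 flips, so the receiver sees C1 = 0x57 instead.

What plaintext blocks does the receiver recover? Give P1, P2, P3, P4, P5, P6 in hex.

CTR decryption: S_i = E(K, T_i) where T_i is the counter for block i; P_i = C_i ⊕ S_i.
Only C1 changed, to 0x57. In CTR, a change in C_i flips the same bit in P_i only; the keystream is unaffected. Decrypting the received ciphertext:
P1: T = 0x06, S = E(K, T) = 0xDD; 0x57 ⊕ 0xDD = 0x8A.
P2: T = 0x07, S = E(K, T) = 0xDF; 0x0A ⊕ 0xDF = 0xD5.
P3: T = 0x08, S = E(K, T) = 0xC1; 0x65 ⊕ 0xC1 = 0xA4.
P4: T = 0x09, S = E(K, T) = 0xC3; 0x4D ⊕ 0xC3 = 0x8E.
P5: T = 0x0A, S = E(K, T) = 0xC5; 0xBC ⊕ 0xC5 = 0x79.
P6: T = 0x0B, S = E(K, T) = 0xC7; 0x10 ⊕ 0xC7 = 0xD7.
Blocks that differ from the original plaintext: P1.

P1 = 0x8A, P2 = 0xD5, P3 = 0xA4, P4 = 0x8E, P5 = 0x79, P6 = 0xD7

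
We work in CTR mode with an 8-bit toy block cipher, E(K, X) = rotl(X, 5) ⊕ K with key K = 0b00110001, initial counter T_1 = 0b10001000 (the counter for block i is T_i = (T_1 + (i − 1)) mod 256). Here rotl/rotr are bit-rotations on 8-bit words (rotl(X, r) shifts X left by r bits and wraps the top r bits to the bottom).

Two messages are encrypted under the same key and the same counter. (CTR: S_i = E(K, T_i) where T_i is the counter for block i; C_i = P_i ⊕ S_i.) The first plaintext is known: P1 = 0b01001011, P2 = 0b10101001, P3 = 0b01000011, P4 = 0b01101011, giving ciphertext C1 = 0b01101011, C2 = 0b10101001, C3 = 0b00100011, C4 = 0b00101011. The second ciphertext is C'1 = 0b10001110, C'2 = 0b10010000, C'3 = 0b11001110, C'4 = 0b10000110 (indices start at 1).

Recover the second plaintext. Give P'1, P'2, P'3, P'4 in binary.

P'1 = 0b10101110, P'2 = 0b10010000, P'3 = 0b10101110, P'4 = 0b11000110

In CTR with a reused counter, both messages share the same keystream S_i, so C_i ⊕ C'_i = P_i ⊕ P'_i and thus P'_i = P_i ⊕ C_i ⊕ C'_i.
P'1: 0b01001011 ⊕ 0b01101011 ⊕ 0b10001110 = 0b10101110.
P'2: 0b10101001 ⊕ 0b10101001 ⊕ 0b10010000 = 0b10010000.
P'3: 0b01000011 ⊕ 0b00100011 ⊕ 0b11001110 = 0b10101110.
P'4: 0b01101011 ⊕ 0b00101011 ⊕ 0b10000110 = 0b11000110.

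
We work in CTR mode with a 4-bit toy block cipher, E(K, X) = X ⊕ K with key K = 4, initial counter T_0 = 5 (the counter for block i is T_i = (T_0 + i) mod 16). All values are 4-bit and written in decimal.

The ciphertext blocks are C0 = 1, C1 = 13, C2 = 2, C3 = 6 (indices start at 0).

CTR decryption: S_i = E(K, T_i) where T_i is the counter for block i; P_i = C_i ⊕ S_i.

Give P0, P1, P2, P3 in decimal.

P0 = 0, P1 = 15, P2 = 1, P3 = 10

P0: T = 5, S = E(K, T) = 1; 1 ⊕ 1 = 0.
P1: T = 6, S = E(K, T) = 2; 13 ⊕ 2 = 15.
P2: T = 7, S = E(K, T) = 3; 2 ⊕ 3 = 1.
P3: T = 8, S = E(K, T) = 12; 6 ⊕ 12 = 10.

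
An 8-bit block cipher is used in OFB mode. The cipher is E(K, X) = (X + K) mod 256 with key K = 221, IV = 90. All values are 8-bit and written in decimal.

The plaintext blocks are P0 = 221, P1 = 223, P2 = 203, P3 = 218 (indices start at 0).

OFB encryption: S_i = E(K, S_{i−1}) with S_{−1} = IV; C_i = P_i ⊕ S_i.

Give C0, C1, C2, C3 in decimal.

C0 = 234, C1 = 203, C2 = 58, C3 = 20

C0: S = E(K, 90) = 55; 221 ⊕ 55 = 234.
C1: S = E(K, 55) = 20; 223 ⊕ 20 = 203.
C2: S = E(K, 20) = 241; 203 ⊕ 241 = 58.
C3: S = E(K, 241) = 206; 218 ⊕ 206 = 20.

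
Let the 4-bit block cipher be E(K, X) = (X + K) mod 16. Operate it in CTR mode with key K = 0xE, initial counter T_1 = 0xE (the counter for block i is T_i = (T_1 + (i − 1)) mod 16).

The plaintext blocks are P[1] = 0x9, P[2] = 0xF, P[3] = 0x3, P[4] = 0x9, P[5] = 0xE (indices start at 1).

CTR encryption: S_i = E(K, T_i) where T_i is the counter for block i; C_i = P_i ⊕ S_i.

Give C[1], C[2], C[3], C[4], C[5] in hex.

C[1]: T = 0xE, S = E(K, T) = 0xC; 0x9 ⊕ 0xC = 0x5.
C[2]: T = 0xF, S = E(K, T) = 0xD; 0xF ⊕ 0xD = 0x2.
C[3]: T = 0x0, S = E(K, T) = 0xE; 0x3 ⊕ 0xE = 0xD.
C[4]: T = 0x1, S = E(K, T) = 0xF; 0x9 ⊕ 0xF = 0x6.
C[5]: T = 0x2, S = E(K, T) = 0x0; 0xE ⊕ 0x0 = 0xE.

C[1] = 0x5, C[2] = 0x2, C[3] = 0xD, C[4] = 0x6, C[5] = 0xE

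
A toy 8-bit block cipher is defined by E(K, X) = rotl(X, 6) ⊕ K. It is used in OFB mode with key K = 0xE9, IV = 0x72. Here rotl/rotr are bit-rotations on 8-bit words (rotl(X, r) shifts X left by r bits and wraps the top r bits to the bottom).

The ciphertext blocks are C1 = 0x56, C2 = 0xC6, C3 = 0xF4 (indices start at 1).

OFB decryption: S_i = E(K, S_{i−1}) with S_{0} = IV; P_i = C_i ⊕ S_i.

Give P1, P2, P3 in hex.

P1: S = E(K, 0x72) = 0x75; 0x56 ⊕ 0x75 = 0x23.
P2: S = E(K, 0x75) = 0xB4; 0xC6 ⊕ 0xB4 = 0x72.
P3: S = E(K, 0xB4) = 0xC4; 0xF4 ⊕ 0xC4 = 0x30.

P1 = 0x23, P2 = 0x72, P3 = 0x30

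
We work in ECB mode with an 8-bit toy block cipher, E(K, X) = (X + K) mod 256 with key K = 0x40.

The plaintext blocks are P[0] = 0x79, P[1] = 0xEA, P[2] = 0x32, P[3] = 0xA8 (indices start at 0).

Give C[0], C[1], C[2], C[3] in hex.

ECB encryption: C_i = E(K, P_i).
C[0]: E(K, 0x79) = 0xB9.
C[1]: E(K, 0xEA) = 0x2A.
C[2]: E(K, 0x32) = 0x72.
C[3]: E(K, 0xA8) = 0xE8.

C[0] = 0xB9, C[1] = 0x2A, C[2] = 0x72, C[3] = 0xE8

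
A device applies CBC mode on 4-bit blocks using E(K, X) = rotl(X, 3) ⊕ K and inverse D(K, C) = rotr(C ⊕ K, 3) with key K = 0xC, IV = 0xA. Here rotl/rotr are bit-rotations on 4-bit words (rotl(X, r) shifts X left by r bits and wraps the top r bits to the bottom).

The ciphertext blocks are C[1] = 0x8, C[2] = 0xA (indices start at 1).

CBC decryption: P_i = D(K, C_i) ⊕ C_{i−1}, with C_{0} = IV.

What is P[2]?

P[2] = 0x4

P[2]: D(K, 0xA) = 0xC; 0xC ⊕ 0x8 = 0x4.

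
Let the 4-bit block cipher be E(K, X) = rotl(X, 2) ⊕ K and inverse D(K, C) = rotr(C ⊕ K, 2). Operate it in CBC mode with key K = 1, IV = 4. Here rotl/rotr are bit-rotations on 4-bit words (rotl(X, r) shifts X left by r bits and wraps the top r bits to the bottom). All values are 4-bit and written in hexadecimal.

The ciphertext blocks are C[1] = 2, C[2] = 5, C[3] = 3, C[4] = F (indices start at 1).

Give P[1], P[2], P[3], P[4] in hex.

CBC decryption: P_i = D(K, C_i) ⊕ C_{i−1}, with C_{0} = IV.
P[1]: D(K, 2) = C; C ⊕ 4 = 8.
P[2]: D(K, 5) = 1; 1 ⊕ 2 = 3.
P[3]: D(K, 3) = 8; 8 ⊕ 5 = D.
P[4]: D(K, F) = B; B ⊕ 3 = 8.

P[1] = 8, P[2] = 3, P[3] = D, P[4] = 8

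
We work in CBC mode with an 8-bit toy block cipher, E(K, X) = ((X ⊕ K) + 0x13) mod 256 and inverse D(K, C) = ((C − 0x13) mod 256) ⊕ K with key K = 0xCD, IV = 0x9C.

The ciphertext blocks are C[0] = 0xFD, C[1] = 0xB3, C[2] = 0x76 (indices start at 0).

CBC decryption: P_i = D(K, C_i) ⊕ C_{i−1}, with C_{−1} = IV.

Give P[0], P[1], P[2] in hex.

P[0]: D(K, 0xFD) = 0x27; 0x27 ⊕ 0x9C = 0xBB.
P[1]: D(K, 0xB3) = 0x6D; 0x6D ⊕ 0xFD = 0x90.
P[2]: D(K, 0x76) = 0xAE; 0xAE ⊕ 0xB3 = 0x1D.

P[0] = 0xBB, P[1] = 0x90, P[2] = 0x1D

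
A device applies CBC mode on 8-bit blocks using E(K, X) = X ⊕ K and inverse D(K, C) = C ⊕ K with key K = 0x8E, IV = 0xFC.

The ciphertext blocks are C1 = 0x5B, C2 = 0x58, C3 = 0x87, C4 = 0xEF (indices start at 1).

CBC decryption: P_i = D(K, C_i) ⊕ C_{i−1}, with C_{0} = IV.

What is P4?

P4: D(K, 0xEF) = 0x61; 0x61 ⊕ 0x87 = 0xE6.

P4 = 0xE6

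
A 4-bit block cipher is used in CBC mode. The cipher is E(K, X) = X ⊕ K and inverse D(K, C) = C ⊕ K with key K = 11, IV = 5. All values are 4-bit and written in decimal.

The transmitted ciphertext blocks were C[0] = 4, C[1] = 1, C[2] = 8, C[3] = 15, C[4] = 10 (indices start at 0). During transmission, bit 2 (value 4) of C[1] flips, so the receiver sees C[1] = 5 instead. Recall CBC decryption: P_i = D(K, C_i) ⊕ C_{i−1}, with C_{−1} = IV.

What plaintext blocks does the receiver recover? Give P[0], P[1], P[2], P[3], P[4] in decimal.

P[0] = 10, P[1] = 10, P[2] = 6, P[3] = 12, P[4] = 14

Only C[1] changed, to 5. In CBC, a change in C_i garbles P_i and flips the same bit in P_{i+1}. Decrypting the received ciphertext:
P[0]: D(K, 4) = 15; 15 ⊕ 5 = 10.
P[1]: D(K, 5) = 14; 14 ⊕ 4 = 10.
P[2]: D(K, 8) = 3; 3 ⊕ 5 = 6.
P[3]: D(K, 15) = 4; 4 ⊕ 8 = 12.
P[4]: D(K, 10) = 1; 1 ⊕ 15 = 14.
Blocks that differ from the original plaintext: P[1], P[2].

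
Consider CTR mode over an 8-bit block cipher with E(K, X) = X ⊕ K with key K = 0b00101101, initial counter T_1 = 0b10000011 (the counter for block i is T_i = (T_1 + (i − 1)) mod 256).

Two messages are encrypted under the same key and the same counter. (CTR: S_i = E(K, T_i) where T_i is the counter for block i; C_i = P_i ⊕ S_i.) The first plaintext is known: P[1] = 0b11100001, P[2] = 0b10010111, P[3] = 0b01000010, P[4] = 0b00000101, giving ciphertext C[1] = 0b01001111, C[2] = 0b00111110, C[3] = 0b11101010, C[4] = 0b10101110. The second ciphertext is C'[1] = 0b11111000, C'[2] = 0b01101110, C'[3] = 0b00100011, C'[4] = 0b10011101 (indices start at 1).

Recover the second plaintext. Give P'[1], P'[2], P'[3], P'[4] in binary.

P'[1] = 0b01010110, P'[2] = 0b11000111, P'[3] = 0b10001011, P'[4] = 0b00110110

In CTR with a reused counter, both messages share the same keystream S_i, so C_i ⊕ C'_i = P_i ⊕ P'_i and thus P'_i = P_i ⊕ C_i ⊕ C'_i.
P'[1]: 0b11100001 ⊕ 0b01001111 ⊕ 0b11111000 = 0b01010110.
P'[2]: 0b10010111 ⊕ 0b00111110 ⊕ 0b01101110 = 0b11000111.
P'[3]: 0b01000010 ⊕ 0b11101010 ⊕ 0b00100011 = 0b10001011.
P'[4]: 0b00000101 ⊕ 0b10101110 ⊕ 0b10011101 = 0b00110110.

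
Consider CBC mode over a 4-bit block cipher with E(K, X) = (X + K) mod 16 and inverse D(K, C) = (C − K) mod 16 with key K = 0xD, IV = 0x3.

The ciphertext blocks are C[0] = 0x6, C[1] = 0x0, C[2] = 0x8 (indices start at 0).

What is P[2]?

CBC decryption: P_i = D(K, C_i) ⊕ C_{i−1}, with C_{−1} = IV.
P[2]: D(K, 0x8) = 0xB; 0xB ⊕ 0x0 = 0xB.

P[2] = 0xB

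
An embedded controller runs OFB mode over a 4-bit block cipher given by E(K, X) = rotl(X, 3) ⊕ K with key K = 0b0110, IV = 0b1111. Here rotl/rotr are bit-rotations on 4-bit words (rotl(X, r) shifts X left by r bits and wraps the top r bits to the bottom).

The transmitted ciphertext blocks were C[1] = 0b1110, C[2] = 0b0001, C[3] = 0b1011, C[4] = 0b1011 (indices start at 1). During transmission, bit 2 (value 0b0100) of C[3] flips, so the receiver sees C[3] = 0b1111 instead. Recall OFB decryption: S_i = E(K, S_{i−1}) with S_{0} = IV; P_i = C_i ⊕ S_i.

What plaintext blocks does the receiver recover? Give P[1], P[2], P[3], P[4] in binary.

Only C[3] changed, to 0b1111. In OFB, a change in C_i flips the same bit in P_i only; the keystream is unaffected. Decrypting the received ciphertext:
P[1]: S = E(K, 0b1111) = 0b1001; 0b1110 ⊕ 0b1001 = 0b0111.
P[2]: S = E(K, 0b1001) = 0b1010; 0b0001 ⊕ 0b1010 = 0b1011.
P[3]: S = E(K, 0b1010) = 0b0011; 0b1111 ⊕ 0b0011 = 0b1100.
P[4]: S = E(K, 0b0011) = 0b1111; 0b1011 ⊕ 0b1111 = 0b0100.
Blocks that differ from the original plaintext: P[3].

P[1] = 0b0111, P[2] = 0b1011, P[3] = 0b1100, P[4] = 0b0100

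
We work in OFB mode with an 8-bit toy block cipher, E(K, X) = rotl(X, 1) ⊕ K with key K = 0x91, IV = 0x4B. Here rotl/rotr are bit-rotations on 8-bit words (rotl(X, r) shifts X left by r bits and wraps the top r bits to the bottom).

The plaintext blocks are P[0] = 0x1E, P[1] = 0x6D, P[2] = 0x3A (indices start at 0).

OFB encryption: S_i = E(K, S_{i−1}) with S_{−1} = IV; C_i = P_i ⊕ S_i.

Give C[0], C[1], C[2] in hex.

C[0] = 0x19, C[1] = 0xF2, C[2] = 0x94

C[0]: S = E(K, 0x4B) = 0x07; 0x1E ⊕ 0x07 = 0x19.
C[1]: S = E(K, 0x07) = 0x9F; 0x6D ⊕ 0x9F = 0xF2.
C[2]: S = E(K, 0x9F) = 0xAE; 0x3A ⊕ 0xAE = 0x94.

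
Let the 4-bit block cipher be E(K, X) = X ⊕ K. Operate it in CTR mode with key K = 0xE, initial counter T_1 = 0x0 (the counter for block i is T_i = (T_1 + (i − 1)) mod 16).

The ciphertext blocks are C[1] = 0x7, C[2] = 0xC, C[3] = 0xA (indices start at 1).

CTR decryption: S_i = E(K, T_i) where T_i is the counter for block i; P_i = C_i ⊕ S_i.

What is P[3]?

P[3] = 0x6

P[3]: T = 0x2, S = E(K, T) = 0xC; 0xA ⊕ 0xC = 0x6.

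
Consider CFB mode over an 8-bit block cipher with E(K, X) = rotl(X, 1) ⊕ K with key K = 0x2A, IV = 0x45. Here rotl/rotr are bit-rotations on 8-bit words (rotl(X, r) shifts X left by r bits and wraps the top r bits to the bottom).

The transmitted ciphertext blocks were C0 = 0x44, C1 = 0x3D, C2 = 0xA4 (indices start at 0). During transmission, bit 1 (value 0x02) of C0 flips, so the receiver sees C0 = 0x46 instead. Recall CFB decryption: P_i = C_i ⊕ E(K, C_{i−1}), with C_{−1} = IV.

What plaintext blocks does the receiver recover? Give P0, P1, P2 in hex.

Only C0 changed, to 0x46. In CFB, a change in C_i flips the same bit in P_i and garbles P_{i+1}. Decrypting the received ciphertext:
P0: E(K, 0x45) = 0xA0; 0x46 ⊕ 0xA0 = 0xE6.
P1: E(K, 0x46) = 0xA6; 0x3D ⊕ 0xA6 = 0x9B.
P2: E(K, 0x3D) = 0x50; 0xA4 ⊕ 0x50 = 0xF4.
Blocks that differ from the original plaintext: P0, P1.

P0 = 0xE6, P1 = 0x9B, P2 = 0xF4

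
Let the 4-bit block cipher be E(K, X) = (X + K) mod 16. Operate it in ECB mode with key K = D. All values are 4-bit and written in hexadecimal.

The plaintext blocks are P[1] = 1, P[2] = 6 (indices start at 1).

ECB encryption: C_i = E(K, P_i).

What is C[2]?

C[2] = 3

C[2]: E(K, 6) = 3.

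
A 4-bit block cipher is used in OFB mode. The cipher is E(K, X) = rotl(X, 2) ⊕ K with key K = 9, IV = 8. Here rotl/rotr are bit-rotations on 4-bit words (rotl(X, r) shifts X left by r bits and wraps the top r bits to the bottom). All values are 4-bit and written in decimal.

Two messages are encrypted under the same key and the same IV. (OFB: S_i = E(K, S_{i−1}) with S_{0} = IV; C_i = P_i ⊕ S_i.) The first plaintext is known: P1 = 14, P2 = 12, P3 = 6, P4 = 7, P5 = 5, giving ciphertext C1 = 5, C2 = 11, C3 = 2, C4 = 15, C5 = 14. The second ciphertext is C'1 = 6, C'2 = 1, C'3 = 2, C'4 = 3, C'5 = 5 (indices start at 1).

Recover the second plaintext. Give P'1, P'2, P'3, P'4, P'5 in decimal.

P'1 = 13, P'2 = 6, P'3 = 6, P'4 = 11, P'5 = 14

In OFB with a reused IV, both messages share the same keystream S_i, so C_i ⊕ C'_i = P_i ⊕ P'_i and thus P'_i = P_i ⊕ C_i ⊕ C'_i.
P'1: 14 ⊕ 5 ⊕ 6 = 13.
P'2: 12 ⊕ 11 ⊕ 1 = 6.
P'3: 6 ⊕ 2 ⊕ 2 = 6.
P'4: 7 ⊕ 15 ⊕ 3 = 11.
P'5: 5 ⊕ 14 ⊕ 5 = 14.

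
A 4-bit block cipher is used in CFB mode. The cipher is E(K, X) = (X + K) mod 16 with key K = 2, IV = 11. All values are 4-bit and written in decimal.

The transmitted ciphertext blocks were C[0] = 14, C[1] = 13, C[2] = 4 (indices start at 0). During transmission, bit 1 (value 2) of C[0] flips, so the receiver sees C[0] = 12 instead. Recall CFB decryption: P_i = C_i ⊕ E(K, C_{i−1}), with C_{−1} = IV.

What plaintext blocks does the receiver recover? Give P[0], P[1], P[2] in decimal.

Only C[0] changed, to 12. In CFB, a change in C_i flips the same bit in P_i and garbles P_{i+1}. Decrypting the received ciphertext:
P[0]: E(K, 11) = 13; 12 ⊕ 13 = 1.
P[1]: E(K, 12) = 14; 13 ⊕ 14 = 3.
P[2]: E(K, 13) = 15; 4 ⊕ 15 = 11.
Blocks that differ from the original plaintext: P[0], P[1].

P[0] = 1, P[1] = 3, P[2] = 11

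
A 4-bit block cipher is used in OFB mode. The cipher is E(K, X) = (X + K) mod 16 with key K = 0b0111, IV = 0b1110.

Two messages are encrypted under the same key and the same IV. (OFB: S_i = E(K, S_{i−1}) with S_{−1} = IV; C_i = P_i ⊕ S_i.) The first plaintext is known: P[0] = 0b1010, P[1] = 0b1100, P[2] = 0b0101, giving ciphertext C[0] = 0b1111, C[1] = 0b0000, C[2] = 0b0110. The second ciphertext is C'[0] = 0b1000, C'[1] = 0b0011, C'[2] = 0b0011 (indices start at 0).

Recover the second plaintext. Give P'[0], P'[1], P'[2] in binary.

In OFB with a reused IV, both messages share the same keystream S_i, so C_i ⊕ C'_i = P_i ⊕ P'_i and thus P'_i = P_i ⊕ C_i ⊕ C'_i.
P'[0]: 0b1010 ⊕ 0b1111 ⊕ 0b1000 = 0b1101.
P'[1]: 0b1100 ⊕ 0b0000 ⊕ 0b0011 = 0b1111.
P'[2]: 0b0101 ⊕ 0b0110 ⊕ 0b0011 = 0b0000.

P'[0] = 0b1101, P'[1] = 0b1111, P'[2] = 0b0000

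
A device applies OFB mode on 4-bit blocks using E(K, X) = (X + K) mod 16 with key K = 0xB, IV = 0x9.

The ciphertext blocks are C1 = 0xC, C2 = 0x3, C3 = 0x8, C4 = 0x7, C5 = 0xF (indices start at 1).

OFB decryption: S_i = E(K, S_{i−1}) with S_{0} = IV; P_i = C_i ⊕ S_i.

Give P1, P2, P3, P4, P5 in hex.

P1: S = E(K, 0x9) = 0x4; 0xC ⊕ 0x4 = 0x8.
P2: S = E(K, 0x4) = 0xF; 0x3 ⊕ 0xF = 0xC.
P3: S = E(K, 0xF) = 0xA; 0x8 ⊕ 0xA = 0x2.
P4: S = E(K, 0xA) = 0x5; 0x7 ⊕ 0x5 = 0x2.
P5: S = E(K, 0x5) = 0x0; 0xF ⊕ 0x0 = 0xF.

P1 = 0x8, P2 = 0xC, P3 = 0x2, P4 = 0x2, P5 = 0xF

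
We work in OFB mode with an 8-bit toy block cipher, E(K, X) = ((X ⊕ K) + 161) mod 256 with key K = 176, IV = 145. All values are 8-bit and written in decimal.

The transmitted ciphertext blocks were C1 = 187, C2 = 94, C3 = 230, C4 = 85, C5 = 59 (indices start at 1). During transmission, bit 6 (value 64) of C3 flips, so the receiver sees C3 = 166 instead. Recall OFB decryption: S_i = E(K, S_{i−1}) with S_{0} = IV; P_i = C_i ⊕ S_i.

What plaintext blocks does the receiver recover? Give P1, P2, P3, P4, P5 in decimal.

P1 = 121, P2 = 77, P3 = 226, P4 = 192, P5 = 253

Only C3 changed, to 166. In OFB, a change in C_i flips the same bit in P_i only; the keystream is unaffected. Decrypting the received ciphertext:
P1: S = E(K, 145) = 194; 187 ⊕ 194 = 121.
P2: S = E(K, 194) = 19; 94 ⊕ 19 = 77.
P3: S = E(K, 19) = 68; 166 ⊕ 68 = 226.
P4: S = E(K, 68) = 149; 85 ⊕ 149 = 192.
P5: S = E(K, 149) = 198; 59 ⊕ 198 = 253.
Blocks that differ from the original plaintext: P3.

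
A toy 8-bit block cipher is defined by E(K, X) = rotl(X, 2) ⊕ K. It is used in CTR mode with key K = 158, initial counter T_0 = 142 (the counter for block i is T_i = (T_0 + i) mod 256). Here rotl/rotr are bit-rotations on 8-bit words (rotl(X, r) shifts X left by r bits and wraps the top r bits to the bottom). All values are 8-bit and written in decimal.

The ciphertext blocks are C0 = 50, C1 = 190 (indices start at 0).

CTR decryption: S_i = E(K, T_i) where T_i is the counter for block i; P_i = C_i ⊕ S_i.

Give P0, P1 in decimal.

P0: T = 142, S = E(K, T) = 164; 50 ⊕ 164 = 150.
P1: T = 143, S = E(K, T) = 160; 190 ⊕ 160 = 30.

P0 = 150, P1 = 30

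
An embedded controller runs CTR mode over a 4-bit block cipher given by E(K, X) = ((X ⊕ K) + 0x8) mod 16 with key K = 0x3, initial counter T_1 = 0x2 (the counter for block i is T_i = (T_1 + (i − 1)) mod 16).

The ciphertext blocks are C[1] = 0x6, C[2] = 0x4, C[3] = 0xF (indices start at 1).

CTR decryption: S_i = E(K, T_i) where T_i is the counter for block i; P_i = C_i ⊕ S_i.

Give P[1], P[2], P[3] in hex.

P[1]: T = 0x2, S = E(K, T) = 0x9; 0x6 ⊕ 0x9 = 0xF.
P[2]: T = 0x3, S = E(K, T) = 0x8; 0x4 ⊕ 0x8 = 0xC.
P[3]: T = 0x4, S = E(K, T) = 0xF; 0xF ⊕ 0xF = 0x0.

P[1] = 0xF, P[2] = 0xC, P[3] = 0x0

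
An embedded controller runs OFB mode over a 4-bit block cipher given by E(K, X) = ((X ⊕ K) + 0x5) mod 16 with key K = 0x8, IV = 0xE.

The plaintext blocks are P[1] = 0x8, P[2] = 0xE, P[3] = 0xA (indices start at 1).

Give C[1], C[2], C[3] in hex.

C[1] = 0x3, C[2] = 0x6, C[3] = 0xF

OFB encryption: S_i = E(K, S_{i−1}) with S_{0} = IV; C_i = P_i ⊕ S_i.
C[1]: S = E(K, 0xE) = 0xB; 0x8 ⊕ 0xB = 0x3.
C[2]: S = E(K, 0xB) = 0x8; 0xE ⊕ 0x8 = 0x6.
C[3]: S = E(K, 0x8) = 0x5; 0xA ⊕ 0x5 = 0xF.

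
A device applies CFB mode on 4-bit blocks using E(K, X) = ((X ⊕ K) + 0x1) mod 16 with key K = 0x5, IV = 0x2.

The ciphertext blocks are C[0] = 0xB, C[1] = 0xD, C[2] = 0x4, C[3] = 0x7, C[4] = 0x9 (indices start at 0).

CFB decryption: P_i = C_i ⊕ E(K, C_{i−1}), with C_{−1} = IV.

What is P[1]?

P[1]: E(K, 0xB) = 0xF; 0xD ⊕ 0xF = 0x2.

P[1] = 0x2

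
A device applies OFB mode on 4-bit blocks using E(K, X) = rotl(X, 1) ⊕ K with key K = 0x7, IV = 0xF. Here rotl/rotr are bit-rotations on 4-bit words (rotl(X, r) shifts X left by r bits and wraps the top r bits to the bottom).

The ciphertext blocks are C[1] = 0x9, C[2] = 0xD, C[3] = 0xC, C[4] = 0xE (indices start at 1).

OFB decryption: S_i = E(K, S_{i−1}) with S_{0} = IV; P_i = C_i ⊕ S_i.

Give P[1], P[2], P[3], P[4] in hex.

P[1]: S = E(K, 0xF) = 0x8; 0x9 ⊕ 0x8 = 0x1.
P[2]: S = E(K, 0x8) = 0x6; 0xD ⊕ 0x6 = 0xB.
P[3]: S = E(K, 0x6) = 0xB; 0xC ⊕ 0xB = 0x7.
P[4]: S = E(K, 0xB) = 0x0; 0xE ⊕ 0x0 = 0xE.

P[1] = 0x1, P[2] = 0xB, P[3] = 0x7, P[4] = 0xE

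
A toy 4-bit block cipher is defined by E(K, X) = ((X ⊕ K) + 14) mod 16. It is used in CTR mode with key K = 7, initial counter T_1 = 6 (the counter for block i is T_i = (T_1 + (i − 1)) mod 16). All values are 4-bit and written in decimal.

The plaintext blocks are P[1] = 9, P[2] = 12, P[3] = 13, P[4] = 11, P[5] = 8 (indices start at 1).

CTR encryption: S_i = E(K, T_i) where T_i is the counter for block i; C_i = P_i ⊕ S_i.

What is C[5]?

C[5] = 3

C[1]: T = 6, S = E(K, T) = 15; 9 ⊕ 15 = 6.
C[2]: T = 7, S = E(K, T) = 14; 12 ⊕ 14 = 2.
C[3]: T = 8, S = E(K, T) = 13; 13 ⊕ 13 = 0.
C[4]: T = 9, S = E(K, T) = 12; 11 ⊕ 12 = 7.
C[5]: T = 10, S = E(K, T) = 11; 8 ⊕ 11 = 3.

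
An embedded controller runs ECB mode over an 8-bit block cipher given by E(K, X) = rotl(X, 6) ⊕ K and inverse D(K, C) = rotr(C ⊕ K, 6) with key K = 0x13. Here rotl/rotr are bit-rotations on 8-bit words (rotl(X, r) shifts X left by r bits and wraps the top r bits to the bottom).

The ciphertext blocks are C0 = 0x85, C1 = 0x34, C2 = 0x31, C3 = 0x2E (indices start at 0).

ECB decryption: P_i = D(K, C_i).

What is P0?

P0: D(K, 0x85) = 0x5A.

P0 = 0x5A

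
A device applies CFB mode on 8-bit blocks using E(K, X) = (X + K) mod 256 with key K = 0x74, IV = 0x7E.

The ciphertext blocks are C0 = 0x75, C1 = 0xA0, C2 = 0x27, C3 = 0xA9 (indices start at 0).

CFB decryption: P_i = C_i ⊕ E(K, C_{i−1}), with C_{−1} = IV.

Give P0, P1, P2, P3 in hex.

P0: E(K, 0x7E) = 0xF2; 0x75 ⊕ 0xF2 = 0x87.
P1: E(K, 0x75) = 0xE9; 0xA0 ⊕ 0xE9 = 0x49.
P2: E(K, 0xA0) = 0x14; 0x27 ⊕ 0x14 = 0x33.
P3: E(K, 0x27) = 0x9B; 0xA9 ⊕ 0x9B = 0x32.

P0 = 0x87, P1 = 0x49, P2 = 0x33, P3 = 0x32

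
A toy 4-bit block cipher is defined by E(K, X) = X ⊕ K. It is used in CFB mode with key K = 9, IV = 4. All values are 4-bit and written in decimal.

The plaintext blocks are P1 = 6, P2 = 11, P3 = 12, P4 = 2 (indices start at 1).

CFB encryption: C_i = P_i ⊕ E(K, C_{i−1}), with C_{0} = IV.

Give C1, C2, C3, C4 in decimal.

C1: E(K, 4) = 13; 6 ⊕ 13 = 11.
C2: E(K, 11) = 2; 11 ⊕ 2 = 9.
C3: E(K, 9) = 0; 12 ⊕ 0 = 12.
C4: E(K, 12) = 5; 2 ⊕ 5 = 7.

C1 = 11, C2 = 9, C3 = 12, C4 = 7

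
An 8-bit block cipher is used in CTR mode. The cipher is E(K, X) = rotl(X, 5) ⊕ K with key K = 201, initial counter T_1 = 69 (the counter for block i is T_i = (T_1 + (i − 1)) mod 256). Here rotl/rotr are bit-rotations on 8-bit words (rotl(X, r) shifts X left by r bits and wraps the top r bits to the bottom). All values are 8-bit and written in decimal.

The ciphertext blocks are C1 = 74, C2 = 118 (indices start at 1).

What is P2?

CTR decryption: S_i = E(K, T_i) where T_i is the counter for block i; P_i = C_i ⊕ S_i.
P2: T = 70, S = E(K, T) = 1; 118 ⊕ 1 = 119.

P2 = 119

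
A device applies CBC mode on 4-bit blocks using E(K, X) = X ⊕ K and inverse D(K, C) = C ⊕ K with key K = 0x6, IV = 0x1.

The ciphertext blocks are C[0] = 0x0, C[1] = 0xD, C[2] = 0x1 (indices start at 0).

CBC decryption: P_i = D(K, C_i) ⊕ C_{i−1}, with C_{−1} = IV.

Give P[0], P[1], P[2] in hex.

P[0]: D(K, 0x0) = 0x6; 0x6 ⊕ 0x1 = 0x7.
P[1]: D(K, 0xD) = 0xB; 0xB ⊕ 0x0 = 0xB.
P[2]: D(K, 0x1) = 0x7; 0x7 ⊕ 0xD = 0xA.

P[0] = 0x7, P[1] = 0xB, P[2] = 0xA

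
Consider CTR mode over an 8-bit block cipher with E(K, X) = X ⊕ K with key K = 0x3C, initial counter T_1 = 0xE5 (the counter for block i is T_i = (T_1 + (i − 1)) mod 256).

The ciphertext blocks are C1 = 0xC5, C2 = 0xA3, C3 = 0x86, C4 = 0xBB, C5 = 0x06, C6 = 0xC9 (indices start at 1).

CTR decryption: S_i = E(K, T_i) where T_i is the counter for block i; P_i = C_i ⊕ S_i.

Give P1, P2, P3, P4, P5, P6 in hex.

P1: T = 0xE5, S = E(K, T) = 0xD9; 0xC5 ⊕ 0xD9 = 0x1C.
P2: T = 0xE6, S = E(K, T) = 0xDA; 0xA3 ⊕ 0xDA = 0x79.
P3: T = 0xE7, S = E(K, T) = 0xDB; 0x86 ⊕ 0xDB = 0x5D.
P4: T = 0xE8, S = E(K, T) = 0xD4; 0xBB ⊕ 0xD4 = 0x6F.
P5: T = 0xE9, S = E(K, T) = 0xD5; 0x06 ⊕ 0xD5 = 0xD3.
P6: T = 0xEA, S = E(K, T) = 0xD6; 0xC9 ⊕ 0xD6 = 0x1F.

P1 = 0x1C, P2 = 0x79, P3 = 0x5D, P4 = 0x6F, P5 = 0xD3, P6 = 0x1F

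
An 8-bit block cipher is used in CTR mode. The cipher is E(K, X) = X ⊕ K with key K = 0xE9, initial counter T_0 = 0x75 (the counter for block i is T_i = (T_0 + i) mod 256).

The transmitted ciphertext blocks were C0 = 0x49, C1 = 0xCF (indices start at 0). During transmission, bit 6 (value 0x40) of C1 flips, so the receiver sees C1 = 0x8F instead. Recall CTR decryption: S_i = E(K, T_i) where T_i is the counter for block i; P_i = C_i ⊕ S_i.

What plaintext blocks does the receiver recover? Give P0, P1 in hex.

Only C1 changed, to 0x8F. In CTR, a change in C_i flips the same bit in P_i only; the keystream is unaffected. Decrypting the received ciphertext:
P0: T = 0x75, S = E(K, T) = 0x9C; 0x49 ⊕ 0x9C = 0xD5.
P1: T = 0x76, S = E(K, T) = 0x9F; 0x8F ⊕ 0x9F = 0x10.
Blocks that differ from the original plaintext: P1.

P0 = 0xD5, P1 = 0x10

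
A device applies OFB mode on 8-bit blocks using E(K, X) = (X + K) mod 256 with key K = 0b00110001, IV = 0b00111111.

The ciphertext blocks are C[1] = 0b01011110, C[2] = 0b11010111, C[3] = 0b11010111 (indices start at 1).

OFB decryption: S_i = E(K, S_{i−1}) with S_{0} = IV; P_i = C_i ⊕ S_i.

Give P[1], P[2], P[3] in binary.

P[1]: S = E(K, 0b00111111) = 0b01110000; 0b01011110 ⊕ 0b01110000 = 0b00101110.
P[2]: S = E(K, 0b01110000) = 0b10100001; 0b11010111 ⊕ 0b10100001 = 0b01110110.
P[3]: S = E(K, 0b10100001) = 0b11010010; 0b11010111 ⊕ 0b11010010 = 0b00000101.

P[1] = 0b00101110, P[2] = 0b01110110, P[3] = 0b00000101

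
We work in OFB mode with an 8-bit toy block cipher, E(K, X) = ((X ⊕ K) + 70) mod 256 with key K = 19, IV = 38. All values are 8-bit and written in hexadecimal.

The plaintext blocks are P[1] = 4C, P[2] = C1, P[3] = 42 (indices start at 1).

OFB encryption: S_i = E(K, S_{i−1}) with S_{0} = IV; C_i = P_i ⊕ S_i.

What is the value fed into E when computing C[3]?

F8

C[1]: S = E(K, 38) = 91; 4C ⊕ 91 = DD.
C[2]: S = E(K, 91) = F8; C1 ⊕ F8 = 39.
C[3]: S = E(K, F8) = 51; 42 ⊕ 51 = 13.
So the input to E for block [3] is F8.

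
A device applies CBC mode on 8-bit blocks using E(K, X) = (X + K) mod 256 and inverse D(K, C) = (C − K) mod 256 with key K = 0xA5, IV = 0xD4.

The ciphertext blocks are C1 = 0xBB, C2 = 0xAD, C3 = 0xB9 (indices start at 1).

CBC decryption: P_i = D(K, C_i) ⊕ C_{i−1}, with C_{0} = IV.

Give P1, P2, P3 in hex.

P1 = 0xC2, P2 = 0xB3, P3 = 0xB9

P1: D(K, 0xBB) = 0x16; 0x16 ⊕ 0xD4 = 0xC2.
P2: D(K, 0xAD) = 0x08; 0x08 ⊕ 0xBB = 0xB3.
P3: D(K, 0xB9) = 0x14; 0x14 ⊕ 0xAD = 0xB9.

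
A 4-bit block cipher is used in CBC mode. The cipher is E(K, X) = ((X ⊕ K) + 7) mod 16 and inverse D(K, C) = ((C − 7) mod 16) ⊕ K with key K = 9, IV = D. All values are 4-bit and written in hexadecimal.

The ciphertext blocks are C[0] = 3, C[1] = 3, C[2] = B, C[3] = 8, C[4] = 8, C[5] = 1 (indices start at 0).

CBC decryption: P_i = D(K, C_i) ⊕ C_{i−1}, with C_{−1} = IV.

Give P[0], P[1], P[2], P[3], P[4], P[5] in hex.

P[0] = 8, P[1] = 6, P[2] = E, P[3] = 3, P[4] = 0, P[5] = B

P[0]: D(K, 3) = 5; 5 ⊕ D = 8.
P[1]: D(K, 3) = 5; 5 ⊕ 3 = 6.
P[2]: D(K, B) = D; D ⊕ 3 = E.
P[3]: D(K, 8) = 8; 8 ⊕ B = 3.
P[4]: D(K, 8) = 8; 8 ⊕ 8 = 0.
P[5]: D(K, 1) = 3; 3 ⊕ 8 = B.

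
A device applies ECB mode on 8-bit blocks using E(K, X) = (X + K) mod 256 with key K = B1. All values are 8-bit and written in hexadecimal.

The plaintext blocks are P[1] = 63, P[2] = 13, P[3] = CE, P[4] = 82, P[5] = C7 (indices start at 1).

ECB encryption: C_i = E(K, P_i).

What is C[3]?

C[3]: E(K, CE) = 7F.

C[3] = 7F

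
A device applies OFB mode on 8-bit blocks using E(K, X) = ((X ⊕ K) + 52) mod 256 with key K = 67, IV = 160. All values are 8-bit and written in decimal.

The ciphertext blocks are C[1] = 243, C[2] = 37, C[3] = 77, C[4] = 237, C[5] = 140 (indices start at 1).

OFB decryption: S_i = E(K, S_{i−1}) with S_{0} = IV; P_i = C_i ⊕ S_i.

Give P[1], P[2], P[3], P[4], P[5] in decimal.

P[1]: S = E(K, 160) = 23; 243 ⊕ 23 = 228.
P[2]: S = E(K, 23) = 136; 37 ⊕ 136 = 173.
P[3]: S = E(K, 136) = 255; 77 ⊕ 255 = 178.
P[4]: S = E(K, 255) = 240; 237 ⊕ 240 = 29.
P[5]: S = E(K, 240) = 231; 140 ⊕ 231 = 107.

P[1] = 228, P[2] = 173, P[3] = 178, P[4] = 29, P[5] = 107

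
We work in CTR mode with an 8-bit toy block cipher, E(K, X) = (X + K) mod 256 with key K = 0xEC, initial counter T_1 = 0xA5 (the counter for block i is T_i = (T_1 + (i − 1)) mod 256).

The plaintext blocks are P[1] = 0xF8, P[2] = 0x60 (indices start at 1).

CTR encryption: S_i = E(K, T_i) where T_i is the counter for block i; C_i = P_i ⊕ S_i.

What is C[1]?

C[1] = 0x69

C[1]: T = 0xA5, S = E(K, T) = 0x91; 0xF8 ⊕ 0x91 = 0x69.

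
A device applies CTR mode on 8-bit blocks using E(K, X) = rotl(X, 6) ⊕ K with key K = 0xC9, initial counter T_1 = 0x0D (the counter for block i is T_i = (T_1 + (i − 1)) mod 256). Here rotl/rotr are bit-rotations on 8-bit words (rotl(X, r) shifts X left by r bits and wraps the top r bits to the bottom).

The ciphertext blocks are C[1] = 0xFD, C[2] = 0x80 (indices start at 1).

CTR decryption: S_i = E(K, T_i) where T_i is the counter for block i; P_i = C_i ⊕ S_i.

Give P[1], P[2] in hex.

P[1]: T = 0x0D, S = E(K, T) = 0x8A; 0xFD ⊕ 0x8A = 0x77.
P[2]: T = 0x0E, S = E(K, T) = 0x4A; 0x80 ⊕ 0x4A = 0xCA.

P[1] = 0x77, P[2] = 0xCA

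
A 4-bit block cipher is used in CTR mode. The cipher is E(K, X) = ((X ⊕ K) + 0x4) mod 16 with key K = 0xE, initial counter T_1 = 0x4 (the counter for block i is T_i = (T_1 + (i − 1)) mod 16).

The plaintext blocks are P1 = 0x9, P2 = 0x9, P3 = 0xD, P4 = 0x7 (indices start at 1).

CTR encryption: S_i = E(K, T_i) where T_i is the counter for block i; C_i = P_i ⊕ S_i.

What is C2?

C2 = 0x6

C1: T = 0x4, S = E(K, T) = 0xE; 0x9 ⊕ 0xE = 0x7.
C2: T = 0x5, S = E(K, T) = 0xF; 0x9 ⊕ 0xF = 0x6.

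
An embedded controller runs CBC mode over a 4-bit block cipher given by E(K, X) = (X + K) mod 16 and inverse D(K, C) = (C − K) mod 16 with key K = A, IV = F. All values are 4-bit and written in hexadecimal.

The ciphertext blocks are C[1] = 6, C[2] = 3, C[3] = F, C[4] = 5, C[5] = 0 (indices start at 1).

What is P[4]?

P[4] = 4

CBC decryption: P_i = D(K, C_i) ⊕ C_{i−1}, with C_{0} = IV.
P[4]: D(K, 5) = B; B ⊕ F = 4.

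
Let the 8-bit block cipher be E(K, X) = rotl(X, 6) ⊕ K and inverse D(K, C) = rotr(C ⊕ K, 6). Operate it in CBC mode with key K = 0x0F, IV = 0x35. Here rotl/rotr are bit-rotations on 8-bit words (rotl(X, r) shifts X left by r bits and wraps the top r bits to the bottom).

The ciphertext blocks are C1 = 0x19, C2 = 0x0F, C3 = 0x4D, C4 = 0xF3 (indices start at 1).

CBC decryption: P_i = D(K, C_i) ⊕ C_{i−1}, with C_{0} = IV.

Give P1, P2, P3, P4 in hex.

P1 = 0x6D, P2 = 0x19, P3 = 0x06, P4 = 0xBE

P1: D(K, 0x19) = 0x58; 0x58 ⊕ 0x35 = 0x6D.
P2: D(K, 0x0F) = 0x00; 0x00 ⊕ 0x19 = 0x19.
P3: D(K, 0x4D) = 0x09; 0x09 ⊕ 0x0F = 0x06.
P4: D(K, 0xF3) = 0xF3; 0xF3 ⊕ 0x4D = 0xBE.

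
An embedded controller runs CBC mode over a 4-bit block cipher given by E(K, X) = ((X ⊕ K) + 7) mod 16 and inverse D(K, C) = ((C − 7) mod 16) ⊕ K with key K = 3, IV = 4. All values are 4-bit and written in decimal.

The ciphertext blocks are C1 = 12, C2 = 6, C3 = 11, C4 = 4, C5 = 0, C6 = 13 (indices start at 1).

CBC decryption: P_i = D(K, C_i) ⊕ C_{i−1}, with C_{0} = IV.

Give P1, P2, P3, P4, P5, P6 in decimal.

P1 = 2, P2 = 0, P3 = 1, P4 = 5, P5 = 14, P6 = 5

P1: D(K, 12) = 6; 6 ⊕ 4 = 2.
P2: D(K, 6) = 12; 12 ⊕ 12 = 0.
P3: D(K, 11) = 7; 7 ⊕ 6 = 1.
P4: D(K, 4) = 14; 14 ⊕ 11 = 5.
P5: D(K, 0) = 10; 10 ⊕ 4 = 14.
P6: D(K, 13) = 5; 5 ⊕ 0 = 5.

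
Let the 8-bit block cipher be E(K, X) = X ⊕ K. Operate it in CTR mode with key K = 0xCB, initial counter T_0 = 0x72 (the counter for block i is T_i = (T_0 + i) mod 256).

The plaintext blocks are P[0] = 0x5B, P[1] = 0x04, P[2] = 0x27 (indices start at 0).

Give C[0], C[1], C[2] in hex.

C[0] = 0xE2, C[1] = 0xBC, C[2] = 0x98

CTR encryption: S_i = E(K, T_i) where T_i is the counter for block i; C_i = P_i ⊕ S_i.
C[0]: T = 0x72, S = E(K, T) = 0xB9; 0x5B ⊕ 0xB9 = 0xE2.
C[1]: T = 0x73, S = E(K, T) = 0xB8; 0x04 ⊕ 0xB8 = 0xBC.
C[2]: T = 0x74, S = E(K, T) = 0xBF; 0x27 ⊕ 0xBF = 0x98.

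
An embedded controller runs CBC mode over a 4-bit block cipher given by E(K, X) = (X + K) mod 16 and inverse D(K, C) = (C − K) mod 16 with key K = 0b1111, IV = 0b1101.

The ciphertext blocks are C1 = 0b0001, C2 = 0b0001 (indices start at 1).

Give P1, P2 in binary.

CBC decryption: P_i = D(K, C_i) ⊕ C_{i−1}, with C_{0} = IV.
P1: D(K, 0b0001) = 0b0010; 0b0010 ⊕ 0b1101 = 0b1111.
P2: D(K, 0b0001) = 0b0010; 0b0010 ⊕ 0b0001 = 0b0011.

P1 = 0b1111, P2 = 0b0011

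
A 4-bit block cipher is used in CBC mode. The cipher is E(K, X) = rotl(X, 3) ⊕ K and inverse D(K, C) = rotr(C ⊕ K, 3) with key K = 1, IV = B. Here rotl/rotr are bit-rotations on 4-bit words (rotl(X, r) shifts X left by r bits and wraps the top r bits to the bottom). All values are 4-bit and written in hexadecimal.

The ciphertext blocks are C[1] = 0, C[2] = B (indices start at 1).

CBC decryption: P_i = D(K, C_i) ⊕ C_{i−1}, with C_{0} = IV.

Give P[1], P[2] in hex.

P[1] = 9, P[2] = 5

P[1]: D(K, 0) = 2; 2 ⊕ B = 9.
P[2]: D(K, B) = 5; 5 ⊕ 0 = 5.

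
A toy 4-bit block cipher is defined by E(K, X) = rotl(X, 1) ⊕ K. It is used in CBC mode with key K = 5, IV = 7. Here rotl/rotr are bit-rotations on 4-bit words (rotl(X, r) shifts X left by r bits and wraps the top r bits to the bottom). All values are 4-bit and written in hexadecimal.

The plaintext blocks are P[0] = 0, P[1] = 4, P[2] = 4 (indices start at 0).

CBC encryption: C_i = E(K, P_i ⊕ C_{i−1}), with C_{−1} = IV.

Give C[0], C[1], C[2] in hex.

C[0]: P[0] ⊕ 7 = 7; E(K, 7) = B.
C[1]: P[1] ⊕ B = F; E(K, F) = A.
C[2]: P[2] ⊕ A = E; E(K, E) = 8.

C[0] = B, C[1] = A, C[2] = 8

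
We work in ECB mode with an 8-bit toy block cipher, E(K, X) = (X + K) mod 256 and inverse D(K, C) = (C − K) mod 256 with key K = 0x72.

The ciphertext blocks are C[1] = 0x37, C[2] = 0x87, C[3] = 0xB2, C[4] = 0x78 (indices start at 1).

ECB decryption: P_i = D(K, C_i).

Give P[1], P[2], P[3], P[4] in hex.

P[1] = 0xC5, P[2] = 0x15, P[3] = 0x40, P[4] = 0x06

P[1]: D(K, 0x37) = 0xC5.
P[2]: D(K, 0x87) = 0x15.
P[3]: D(K, 0xB2) = 0x40.
P[4]: D(K, 0x78) = 0x06.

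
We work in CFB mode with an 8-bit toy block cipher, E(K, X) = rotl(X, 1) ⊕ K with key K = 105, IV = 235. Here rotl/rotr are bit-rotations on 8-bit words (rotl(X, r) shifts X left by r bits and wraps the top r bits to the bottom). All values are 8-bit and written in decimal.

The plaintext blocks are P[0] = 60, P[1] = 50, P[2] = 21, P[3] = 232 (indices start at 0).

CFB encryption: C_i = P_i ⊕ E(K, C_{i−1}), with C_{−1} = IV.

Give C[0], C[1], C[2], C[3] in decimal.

C[0] = 130, C[1] = 94, C[2] = 192, C[3] = 0

C[0]: E(K, 235) = 190; 60 ⊕ 190 = 130.
C[1]: E(K, 130) = 108; 50 ⊕ 108 = 94.
C[2]: E(K, 94) = 213; 21 ⊕ 213 = 192.
C[3]: E(K, 192) = 232; 232 ⊕ 232 = 0.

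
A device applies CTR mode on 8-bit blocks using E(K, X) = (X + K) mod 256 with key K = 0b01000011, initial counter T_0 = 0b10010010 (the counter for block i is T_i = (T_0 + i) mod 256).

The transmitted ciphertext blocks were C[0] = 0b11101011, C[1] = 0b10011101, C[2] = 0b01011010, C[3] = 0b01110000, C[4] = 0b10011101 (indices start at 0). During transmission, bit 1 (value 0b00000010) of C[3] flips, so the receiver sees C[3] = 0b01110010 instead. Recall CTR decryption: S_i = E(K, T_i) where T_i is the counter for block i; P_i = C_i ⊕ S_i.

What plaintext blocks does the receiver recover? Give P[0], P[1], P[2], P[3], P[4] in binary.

P[0] = 0b00111110, P[1] = 0b01001011, P[2] = 0b10001101, P[3] = 0b10101010, P[4] = 0b01000100

Only C[3] changed, to 0b01110010. In CTR, a change in C_i flips the same bit in P_i only; the keystream is unaffected. Decrypting the received ciphertext:
P[0]: T = 0b10010010, S = E(K, T) = 0b11010101; 0b11101011 ⊕ 0b11010101 = 0b00111110.
P[1]: T = 0b10010011, S = E(K, T) = 0b11010110; 0b10011101 ⊕ 0b11010110 = 0b01001011.
P[2]: T = 0b10010100, S = E(K, T) = 0b11010111; 0b01011010 ⊕ 0b11010111 = 0b10001101.
P[3]: T = 0b10010101, S = E(K, T) = 0b11011000; 0b01110010 ⊕ 0b11011000 = 0b10101010.
P[4]: T = 0b10010110, S = E(K, T) = 0b11011001; 0b10011101 ⊕ 0b11011001 = 0b01000100.
Blocks that differ from the original plaintext: P[3].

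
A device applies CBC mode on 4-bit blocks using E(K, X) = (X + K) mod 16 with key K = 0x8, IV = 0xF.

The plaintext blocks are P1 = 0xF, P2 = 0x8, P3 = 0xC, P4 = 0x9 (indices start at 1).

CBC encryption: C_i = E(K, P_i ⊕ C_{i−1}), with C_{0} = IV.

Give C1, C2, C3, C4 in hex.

C1 = 0x8, C2 = 0x8, C3 = 0xC, C4 = 0xD

C1: P1 ⊕ 0xF = 0x0; E(K, 0x0) = 0x8.
C2: P2 ⊕ 0x8 = 0x0; E(K, 0x0) = 0x8.
C3: P3 ⊕ 0x8 = 0x4; E(K, 0x4) = 0xC.
C4: P4 ⊕ 0xC = 0x5; E(K, 0x5) = 0xD.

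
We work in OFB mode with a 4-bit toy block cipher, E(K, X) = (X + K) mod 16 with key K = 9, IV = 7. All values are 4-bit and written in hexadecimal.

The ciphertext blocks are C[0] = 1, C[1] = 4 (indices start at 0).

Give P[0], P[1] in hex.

P[0] = 1, P[1] = D

OFB decryption: S_i = E(K, S_{i−1}) with S_{−1} = IV; P_i = C_i ⊕ S_i.
P[0]: S = E(K, 7) = 0; 1 ⊕ 0 = 1.
P[1]: S = E(K, 0) = 9; 4 ⊕ 9 = D.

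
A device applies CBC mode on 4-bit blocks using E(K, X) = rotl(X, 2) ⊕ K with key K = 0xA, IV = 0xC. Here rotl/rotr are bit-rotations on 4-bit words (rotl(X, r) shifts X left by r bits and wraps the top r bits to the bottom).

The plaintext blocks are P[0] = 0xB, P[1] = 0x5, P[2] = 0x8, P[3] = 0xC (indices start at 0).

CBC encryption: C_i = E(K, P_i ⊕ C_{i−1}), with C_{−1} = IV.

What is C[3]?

C[3] = 0x9

C[0]: P[0] ⊕ 0xC = 0x7; E(K, 0x7) = 0x7.
C[1]: P[1] ⊕ 0x7 = 0x2; E(K, 0x2) = 0x2.
C[2]: P[2] ⊕ 0x2 = 0xA; E(K, 0xA) = 0x0.
C[3]: P[3] ⊕ 0x0 = 0xC; E(K, 0xC) = 0x9.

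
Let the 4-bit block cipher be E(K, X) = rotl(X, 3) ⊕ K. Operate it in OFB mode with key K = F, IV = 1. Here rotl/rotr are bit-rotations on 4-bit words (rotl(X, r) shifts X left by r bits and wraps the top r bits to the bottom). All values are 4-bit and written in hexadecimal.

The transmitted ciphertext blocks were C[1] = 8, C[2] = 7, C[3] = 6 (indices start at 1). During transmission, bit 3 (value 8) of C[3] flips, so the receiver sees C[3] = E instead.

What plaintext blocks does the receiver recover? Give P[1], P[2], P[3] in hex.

OFB decryption: S_i = E(K, S_{i−1}) with S_{0} = IV; P_i = C_i ⊕ S_i.
Only C[3] changed, to E. In OFB, a change in C_i flips the same bit in P_i only; the keystream is unaffected. Decrypting the received ciphertext:
P[1]: S = E(K, 1) = 7; 8 ⊕ 7 = F.
P[2]: S = E(K, 7) = 4; 7 ⊕ 4 = 3.
P[3]: S = E(K, 4) = D; E ⊕ D = 3.
Blocks that differ from the original plaintext: P[3].

P[1] = F, P[2] = 3, P[3] = 3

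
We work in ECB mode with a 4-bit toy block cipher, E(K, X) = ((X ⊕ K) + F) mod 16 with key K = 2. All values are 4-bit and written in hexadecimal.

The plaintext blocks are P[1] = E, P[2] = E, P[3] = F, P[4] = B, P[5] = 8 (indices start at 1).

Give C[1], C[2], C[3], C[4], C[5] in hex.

C[1] = B, C[2] = B, C[3] = C, C[4] = 8, C[5] = 9

ECB encryption: C_i = E(K, P_i).
C[1]: E(K, E) = B.
C[2]: E(K, E) = B.
C[3]: E(K, F) = C.
C[4]: E(K, B) = 8.
C[5]: E(K, 8) = 9.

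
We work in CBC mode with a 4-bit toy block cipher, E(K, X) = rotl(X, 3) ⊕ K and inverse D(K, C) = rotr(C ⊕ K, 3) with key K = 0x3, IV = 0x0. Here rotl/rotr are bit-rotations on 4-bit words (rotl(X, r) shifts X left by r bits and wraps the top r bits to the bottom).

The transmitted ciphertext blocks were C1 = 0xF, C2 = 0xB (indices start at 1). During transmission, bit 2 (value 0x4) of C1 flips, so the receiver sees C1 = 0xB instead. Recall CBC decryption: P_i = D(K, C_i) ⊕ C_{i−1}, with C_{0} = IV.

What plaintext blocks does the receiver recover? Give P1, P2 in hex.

Only C1 changed, to 0xB. In CBC, a change in C_i garbles P_i and flips the same bit in P_{i+1}. Decrypting the received ciphertext:
P1: D(K, 0xB) = 0x1; 0x1 ⊕ 0x0 = 0x1.
P2: D(K, 0xB) = 0x1; 0x1 ⊕ 0xB = 0xA.
Blocks that differ from the original plaintext: P1, P2.

P1 = 0x1, P2 = 0xA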